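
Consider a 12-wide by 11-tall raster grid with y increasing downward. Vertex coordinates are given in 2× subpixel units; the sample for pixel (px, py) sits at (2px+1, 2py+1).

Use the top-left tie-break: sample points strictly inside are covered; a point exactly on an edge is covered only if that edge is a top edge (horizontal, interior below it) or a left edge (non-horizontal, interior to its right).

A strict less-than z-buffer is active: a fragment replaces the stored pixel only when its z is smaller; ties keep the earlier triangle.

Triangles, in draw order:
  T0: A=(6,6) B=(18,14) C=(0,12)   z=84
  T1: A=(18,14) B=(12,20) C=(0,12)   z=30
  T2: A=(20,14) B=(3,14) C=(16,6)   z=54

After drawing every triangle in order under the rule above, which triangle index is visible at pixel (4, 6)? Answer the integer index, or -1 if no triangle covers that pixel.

T0:
  2·area = 120
  edge (6, 6)→(18, 14): d=(12,8) right/bottom  bias=-1
  edge (18, 14)→(0, 12): d=(-18,-2) top-left  bias=+0
  edge (0, 12)→(6, 6): d=(6,-6) top-left  bias=+0
    (5,0)@(11, 1): e=[-100,220,0] → .  [on edge]
    (4,1)@(9, 3): e=[-60,180,0] → .  [on edge]
    (3,2)@(7, 5): e=[-20,140,0] → .  [on edge]
    (2,3)@(5, 7): e=[20,100,0] → X  [on edge]
    (3,3)@(7, 7): e=[4,104,12] → X
    (4,3)@(9, 7): e=[-12,108,24] → .
    (1,4)@(3, 9): e=[60,60,0] → X  [on edge]
    (4,4)@(9, 9): e=[12,72,36] → X
    (5,4)@(11, 9): e=[-4,76,48] → .
    (0,5)@(1, 11): e=[100,20,0] → X  [on edge]
    (5,5)@(11, 11): e=[20,40,60] → X
    (6,5)@(13, 11): e=[4,44,72] → X
    (4,6)@(9, 13): e=[60,0,60] → X  [on edge]
  covered (17 px):
    . . . . . . . . . . . .
    . . . . . . . . . . . .
    . . . . . . . . . . . .
    . . X X . . . . . . . .
    . X X X X . . . . . . .
    X X X X X X X . . . . .
    . . . . X X X X . . . .
    . . . . . . . . . . . .
    . . . . . . . . . . . .
    . . . . . . . . . . . .
    . . . . . . . . . . . .
T1:
  2·area = 120
  edge (18, 14)→(12, 20): d=(-6,6) right/bottom  bias=-1
  edge (12, 20)→(0, 12): d=(-12,-8) top-left  bias=+0
  edge (0, 12)→(18, 14): d=(18,2) right/bottom  bias=-1
    (11,4)@(23, 9): e=[0,220,-100] → .  [on edge]
    (10,5)@(21, 11): e=[0,180,-60] → .  [on edge]
    (1,6)@(3, 13): e=[96,12,12] → X
    (2,6)@(5, 13): e=[84,28,8] → X
    (3,6)@(7, 13): e=[72,44,4] → X
    (4,6)@(9, 13): e=[60,60,0] → .  [on edge]
    (9,6)@(19, 13): e=[0,140,-20] → .  [on edge]
    (1,7)@(3, 15): e=[84,-12,48] → .
    (2,7)@(5, 15): e=[72,4,44] → X
    (4,7)@(9, 15): e=[48,36,36] → X
    (5,7)@(11, 15): e=[36,52,32] → X
    (6,7)@(13, 15): e=[24,68,28] → X
    (8,7)@(17, 15): e=[0,100,20] → .  [on edge]
    (7,8)@(15, 17): e=[0,60,60] → .  [on edge]
    (6,9)@(13, 19): e=[0,20,100] → .  [on edge]
    (5,10)@(11, 21): e=[0,-20,140] → .  [on edge]
  covered (13 px):
    . . . . . . . . . . . .
    . . . . . . . . . . . .
    . . . . . . . . . . . .
    . . . . . . . . . . . .
    . . . . . . . . . . . .
    . . . . . . . . . . . .
    . X X X . . . . . . . .
    . . X X X X X X . . . .
    . . . . X X X . . . . .
    . . . . . X . . . . . .
    . . . . . . . . . . . .
T2:
  2·area = 136
  edge (20, 14)→(3, 14): d=(-17,0) right/bottom  bias=-1
  edge (3, 14)→(16, 6): d=(13,-8) top-left  bias=+0
  edge (16, 6)→(20, 14): d=(4,8) right/bottom  bias=-1
    (7,3)@(15, 7): e=[119,5,12] → X
    (8,3)@(17, 7): e=[119,21,-4] → .
    (6,4)@(13, 9): e=[85,15,36] → X
    (8,4)@(17, 9): e=[85,47,4] → X
    (9,4)@(19, 9): e=[85,63,-12] → .
    (4,5)@(9, 11): e=[51,9,76] → X
    (5,5)@(11, 11): e=[51,25,60] → X
    (9,5)@(19, 11): e=[51,89,-4] → .
    (2,6)@(5, 13): e=[17,3,116] → X
    (3,6)@(7, 13): e=[17,19,100] → X
    (9,6)@(19, 13): e=[17,115,4] → X
    (10,6)@(21, 13): e=[17,131,-12] → .
  covered (17 px):
    . . . . . . . . . . . .
    . . . . . . . . . . . .
    . . . . . . . . . . . .
    . . . . . . . X . . . .
    . . . . . . X X X . . .
    . . . . X X X X X . . .
    . . X X X X X X X X . .
    . . . . . . . . . . . .
    . . . . . . . . . . . .
    . . . . . . . . . . . .
    . . . . . . . . . . . .

Z-buffer (winner per pixel, '.' = empty):
  . . . . . . . . . . . .
  . . . . . . . . . . . .
  . . . . . . . . . . . .
  . . 0 0 . . . 2 . . . .
  . 0 0 0 0 . 2 2 2 . . .
  0 0 0 0 2 2 2 2 2 . . .
  . 1 1 1 2 2 2 2 2 2 . .
  . . 1 1 1 1 1 1 . . . .
  . . . . 1 1 1 . . . . .
  . . . . . 1 . . . . . .
  . . . . . . . . . . . .

Answer: 2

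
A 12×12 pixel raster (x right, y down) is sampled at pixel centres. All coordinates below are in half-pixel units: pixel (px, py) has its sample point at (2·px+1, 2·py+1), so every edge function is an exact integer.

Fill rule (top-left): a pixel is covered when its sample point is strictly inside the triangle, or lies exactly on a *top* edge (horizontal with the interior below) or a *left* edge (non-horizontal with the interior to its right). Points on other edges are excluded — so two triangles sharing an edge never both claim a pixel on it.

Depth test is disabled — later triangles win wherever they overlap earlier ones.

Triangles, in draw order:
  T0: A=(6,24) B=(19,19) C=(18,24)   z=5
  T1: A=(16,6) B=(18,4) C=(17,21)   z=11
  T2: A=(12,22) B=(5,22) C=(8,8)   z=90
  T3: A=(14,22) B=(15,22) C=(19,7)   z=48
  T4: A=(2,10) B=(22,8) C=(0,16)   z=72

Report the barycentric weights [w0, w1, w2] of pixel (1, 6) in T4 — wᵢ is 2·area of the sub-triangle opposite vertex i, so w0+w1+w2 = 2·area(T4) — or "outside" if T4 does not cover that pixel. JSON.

T0:
  2·area = 60
  edge (6, 24)→(19, 19): d=(13,-5) top-left  bias=+0
  edge (19, 19)→(18, 24): d=(-1,5) right/bottom  bias=-1
  edge (18, 24)→(6, 24): d=(-12,0) right/bottom  bias=-1
    (10,4)@(21, 9): e=[-120,0,180] → .  [on edge]
    (9,9)@(19, 19): e=[0,0,60] → .  [on edge]
    (7,10)@(15, 21): e=[6,18,36] → X
    (8,10)@(17, 21): e=[16,8,36] → X
    (9,10)@(19, 21): e=[26,-2,36] → .
    (4,11)@(9, 23): e=[2,46,12] → X
    (5,11)@(11, 23): e=[12,36,12] → X
    (6,11)@(13, 23): e=[22,26,12] → X
    (9,11)@(19, 23): e=[52,-4,12] → .
  covered (7 px):
    . . . . . . . . . . . .
    . . . . . . . . . . . .
    . . . . . . . . . . . .
    . . . . . . . . . . . .
    . . . . . . . . . . . .
    . . . . . . . . . . . .
    . . . . . . . . . . . .
    . . . . . . . . . . . .
    . . . . . . . . . . . .
    . . . . . . . . . . . .
    . . . . . . . X X . . .
    . . . . X X X X X . . .
T1:
  2·area = 32
  edge (16, 6)→(18, 4): d=(2,-2) top-left  bias=+0
  edge (18, 4)→(17, 21): d=(-1,17) right/bottom  bias=-1
  edge (17, 21)→(16, 6): d=(-1,-15) top-left  bias=+0
    (10,0)@(21, 1): e=[0,-48,80] → .  [on edge]
    (9,1)@(19, 3): e=[0,-16,48] → .  [on edge]
    (8,2)@(17, 5): e=[0,16,16] → X  [on edge]
    (9,2)@(19, 5): e=[4,-18,46] → .
    (7,3)@(15, 7): e=[0,48,-16] → .  [on edge]
    (8,3)@(17, 7): e=[4,14,14] → X
    (9,3)@(19, 7): e=[8,-20,44] → .
    (6,4)@(13, 9): e=[0,80,-48] → .  [on edge]
    (8,4)@(17, 9): e=[8,12,12] → X
    (9,4)@(19, 9): e=[12,-22,42] → .
    (5,5)@(11, 11): e=[0,112,-80] → .  [on edge]
    (8,5)@(17, 11): e=[12,10,10] → X
    (4,6)@(9, 13): e=[0,144,-112] → .  [on edge]
    (3,7)@(7, 15): e=[0,176,-144] → .  [on edge]
    (2,8)@(5, 17): e=[0,208,-176] → .  [on edge]
    (1,9)@(3, 19): e=[0,240,-208] → .  [on edge]
    (0,10)@(1, 21): e=[0,272,-240] → .  [on edge]
    (8,10)@(17, 21): e=[32,0,0] → .  [on edge]
  covered (8 px):
    . . . . . . . . . . . .
    . . . . . . . . . . . .
    . . . . . . . . X . . .
    . . . . . . . . X . . .
    . . . . . . . . X . . .
    . . . . . . . . X . . .
    . . . . . . . . X . . .
    . . . . . . . . X . . .
    . . . . . . . . X . . .
    . . . . . . . . X . . .
    . . . . . . . . . . . .
    . . . . . . . . . . . .
T2:
  2·area = 98
  edge (12, 22)→(5, 22): d=(-7,0) right/bottom  bias=-1
  edge (5, 22)→(8, 8): d=(3,-14) top-left  bias=+0
  edge (8, 8)→(12, 22): d=(4,14) right/bottom  bias=-1
    (3,6)@(7, 13): e=[63,1,34] → X
    (4,6)@(9, 13): e=[63,29,6] → X
    (5,6)@(11, 13): e=[63,57,-22] → .
    (3,7)@(7, 15): e=[49,7,42] → X
    (5,7)@(11, 15): e=[49,63,-14] → .
    (3,8)@(7, 17): e=[35,13,50] → X
    (5,8)@(11, 17): e=[35,69,-6] → .
    (3,9)@(7, 19): e=[21,19,58] → X
    (5,9)@(11, 19): e=[21,75,2] → X
    (6,9)@(13, 19): e=[21,103,-26] → .
    (3,10)@(7, 21): e=[7,25,66] → X
    (6,10)@(13, 21): e=[7,109,-18] → .
  covered (12 px):
    . . . . . . . . . . . .
    . . . . . . . . . . . .
    . . . . . . . . . . . .
    . . . . . . . . . . . .
    . . . . . . . . . . . .
    . . . . . . . . . . . .
    . . . X X . . . . . . .
    . . . X X . . . . . . .
    . . . X X . . . . . . .
    . . . X X X . . . . . .
    . . . X X X . . . . . .
    . . . . . . . . . . . .
T3:
  2·area = 15  (B↔C swapped to make it positive)
  edge (14, 22)→(19, 7): d=(5,-15) top-left  bias=+0
  edge (19, 7)→(15, 22): d=(-4,15) right/bottom  bias=-1
  edge (15, 22)→(14, 22): d=(-1,0) right/bottom  bias=-1
    (10,0)@(21, 1): e=[0,-6,21] → .  [on edge]
    (9,3)@(19, 7): e=[0,0,15] → .  [on edge]
    (8,6)@(17, 13): e=[0,6,9] → X  [on edge]
    (9,6)@(19, 13): e=[30,-24,9] → .
    (8,7)@(17, 15): e=[10,-2,7] → .
    (7,9)@(15, 19): e=[0,12,3] → X  [on edge]
    (8,9)@(17, 19): e=[30,-18,3] → .
    (7,10)@(15, 21): e=[10,4,1] → X
    (8,10)@(17, 21): e=[40,-26,1] → .
    (7,11)@(15, 23): e=[20,-4,-1] → .
  covered (3 px):
    . . . . . . . . . . . .
    . . . . . . . . . . . .
    . . . . . . . . . . . .
    . . . . . . . . . . . .
    . . . . . . . . . . . .
    . . . . . . . . . . . .
    . . . . . . . . X . . .
    . . . . . . . . . . . .
    . . . . . . . . . . . .
    . . . . . . . X . . . .
    . . . . . . . X . . . .
    . . . . . . . . . . . .
T4:
  2·area = 116
  edge (2, 10)→(22, 8): d=(20,-2) top-left  bias=+0
  edge (22, 8)→(0, 16): d=(-22,8) right/bottom  bias=-1
  edge (0, 16)→(2, 10): d=(2,-6) top-left  bias=+0
    (2,0)@(5, 1): e=[-174,290,0] → .  [on edge]
    (1,3)@(3, 7): e=[-58,174,0] → .  [on edge]
    (6,4)@(13, 9): e=[2,50,64] → X
    (7,4)@(15, 9): e=[6,34,76] → X
    (8,4)@(17, 9): e=[10,18,88] → X
    (9,4)@(19, 9): e=[14,2,100] → X
    (10,4)@(21, 9): e=[18,-14,112] → .
    (1,5)@(3, 11): e=[22,86,8] → X
    (2,5)@(5, 11): e=[26,70,20] → X
    (3,5)@(7, 11): e=[30,54,32] → X
    (4,5)@(9, 11): e=[34,38,44] → X
    (5,5)@(11, 11): e=[38,22,56] → X
    (0,6)@(1, 13): e=[58,58,0] → X  [on edge]
  covered (15 px):
    . . . . . . . . . . . .
    . . . . . . . . . . . .
    . . . . . . . . . . . .
    . . . . . . . . . . . .
    . . . . . . X X X X . .
    . X X X X X X . . . . .
    X X X X . . . . . . . .
    X . . . . . . . . . . .
    . . . . . . . . . . . .
    . . . . . . . . . . . .
    . . . . . . . . . . . .
    . . . . . . . . . . . .

Answer: [42,12,62]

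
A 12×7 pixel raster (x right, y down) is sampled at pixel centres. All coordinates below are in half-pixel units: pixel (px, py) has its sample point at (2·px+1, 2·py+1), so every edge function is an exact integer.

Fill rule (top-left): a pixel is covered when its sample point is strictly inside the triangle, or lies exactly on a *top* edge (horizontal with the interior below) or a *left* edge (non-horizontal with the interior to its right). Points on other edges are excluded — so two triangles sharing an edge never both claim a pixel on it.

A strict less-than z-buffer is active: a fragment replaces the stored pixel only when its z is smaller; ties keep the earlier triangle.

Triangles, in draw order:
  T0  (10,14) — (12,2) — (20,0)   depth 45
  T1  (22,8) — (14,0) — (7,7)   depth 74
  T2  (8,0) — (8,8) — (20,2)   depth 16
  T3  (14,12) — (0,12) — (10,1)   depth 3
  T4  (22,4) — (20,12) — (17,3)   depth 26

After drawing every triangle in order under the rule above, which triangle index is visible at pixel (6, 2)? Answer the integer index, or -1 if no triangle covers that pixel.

T0:
  2·area = 92
  edge (10, 14)→(12, 2): d=(2,-12) top-left  bias=+0
  edge (12, 2)→(20, 0): d=(8,-2) top-left  bias=+0
  edge (20, 0)→(10, 14): d=(-10,14) right/bottom  bias=-1
    (8,0)@(17, 1): e=[58,2,32] → #
    (9,0)@(19, 1): e=[82,6,4] → #
    (10,0)@(21, 1): e=[106,10,-24] → ·
    (6,1)@(13, 3): e=[14,10,68] → #
    (7,1)@(15, 3): e=[38,14,40] → #
    (9,1)@(19, 3): e=[86,22,-16] → ·
    (6,2)@(13, 5): e=[18,26,48] → #
    (8,2)@(17, 5): e=[66,34,-8] → ·
    (6,3)@(13, 7): e=[22,42,28] → #
    (7,3)@(15, 7): e=[46,46,0] → ·  [on edge]
    (5,4)@(11, 9): e=[2,54,36] → #
    (7,4)@(15, 9): e=[50,62,-20] → ·
  covered (11 px):
    · · · · · · · · # # · ·
    · · · · · · # # # · · ·
    · · · · · · # # · · · ·
    · · · · · · # · · · · ·
    · · · · · # # · · · · ·
    · · · · · # · · · · · ·
    · · · · · · · · · · · ·
T1:
  2·area = 112  (B↔C swapped to make it positive)
  edge (22, 8)→(7, 7): d=(-15,-1) top-left  bias=+0
  edge (7, 7)→(14, 0): d=(7,-7) top-left  bias=+0
  edge (14, 0)→(22, 8): d=(8,8) right/bottom  bias=-1
    (6,0)@(13, 1): e=[96,0,16] → #  [on edge]
    (7,0)@(15, 1): e=[98,14,0] → ·  [on edge]
    (5,1)@(11, 3): e=[64,0,48] → #  [on edge]
    (7,1)@(15, 3): e=[68,28,16] → #
    (8,1)@(17, 3): e=[70,42,0] → ·  [on edge]
    (4,2)@(9, 5): e=[32,0,80] → #  [on edge]
    (8,2)@(17, 5): e=[40,56,16] → #
    (9,2)@(19, 5): e=[42,70,0] → ·  [on edge]
    (3,3)@(7, 7): e=[0,0,112] → #  [on edge]
    (9,3)@(19, 7): e=[12,84,16] → #
    (10,3)@(21, 7): e=[14,98,0] → ·  [on edge]
    (2,4)@(5, 9): e=[-32,0,144] → ·  [on edge]
    (11,4)@(23, 9): e=[-14,126,0] → ·  [on edge]
    (1,5)@(3, 11): e=[-64,0,176] → ·  [on edge]
    (0,6)@(1, 13): e=[-96,0,208] → ·  [on edge]
  covered (16 px):
    · · · · · · # · · · · ·
    · · · · · # # # · · · ·
    · · · · # # # # # · · ·
    · · · # # # # # # # · ·
    · · · · · · · · · · · ·
    · · · · · · · · · · · ·
    · · · · · · · · · · · ·
T2:
  2·area = 96  (B↔C swapped to make it positive)
  edge (8, 0)→(20, 2): d=(12,2) right/bottom  bias=-1
  edge (20, 2)→(8, 8): d=(-12,6) right/bottom  bias=-1
  edge (8, 8)→(8, 0): d=(0,-8) top-left  bias=+0
    (4,0)@(9, 1): e=[10,78,8] → #
    (5,0)@(11, 1): e=[6,66,24] → #
    (6,0)@(13, 1): e=[2,54,40] → #
    (7,0)@(15, 1): e=[-2,42,56] → ·
    (4,1)@(9, 3): e=[34,54,8] → #
    (7,1)@(15, 3): e=[22,18,56] → #
    (8,1)@(17, 3): e=[18,6,72] → #
    (9,1)@(19, 3): e=[14,-6,88] → ·
    (4,2)@(9, 5): e=[58,30,8] → #
    (7,2)@(15, 5): e=[46,-6,56] → ·
    (8,2)@(17, 5): e=[42,-18,72] → ·
    (4,3)@(9, 7): e=[82,6,8] → #
  covered (12 px):
    · · · · # # # · · · · ·
    · · · · # # # # # · · ·
    · · · · # # # · · · · ·
    · · · · # · · · · · · ·
    · · · · · · · · · · · ·
    · · · · · · · · · · · ·
    · · · · · · · · · · · ·
T3:
  2·area = 154
  edge (14, 12)→(0, 12): d=(-14,0) right/bottom  bias=-1
  edge (0, 12)→(10, 1): d=(10,-11) top-left  bias=+0
  edge (10, 1)→(14, 12): d=(4,11) right/bottom  bias=-1
    (4,1)@(9, 3): e=[126,9,19] → #
    (5,1)@(11, 3): e=[126,31,-3] → ·
    (3,2)@(7, 5): e=[98,7,49] → #
    (5,2)@(11, 5): e=[98,51,5] → #
    (6,2)@(13, 5): e=[98,73,-17] → ·
    (2,3)@(5, 7): e=[70,5,79] → #
    (6,3)@(13, 7): e=[70,93,-9] → ·
    (1,4)@(3, 9): e=[42,3,109] → #
    (6,4)@(13, 9): e=[42,113,-1] → ·
    (0,5)@(1, 11): e=[14,1,139] → #
    (6,5)@(13, 11): e=[14,133,7] → #
    (7,5)@(15, 11): e=[14,155,-15] → ·
  covered (20 px):
    · · · · · · · · · · · ·
    · · · · # · · · · · · ·
    · · · # # # · · · · · ·
    · · # # # # · · · · · ·
    · # # # # # · · · · · ·
    # # # # # # # · · · · ·
    · · · · · · · · · · · ·
T4:
  2·area = 42
  edge (22, 4)→(20, 12): d=(-2,8) right/bottom  bias=-1
  edge (20, 12)→(17, 3): d=(-3,-9) top-left  bias=+0
  edge (17, 3)→(22, 4): d=(5,1) right/bottom  bias=-1
    (3,0)@(7, 1): e=[126,-84,0] → ·  [on edge]
    (8,1)@(17, 3): e=[42,0,0] → ·  [on edge]
    (9,2)@(19, 5): e=[22,12,8] → #
    (10,2)@(21, 5): e=[6,30,6] → #
    (11,2)@(23, 5): e=[-10,48,4] → ·
    (9,3)@(19, 7): e=[18,6,18] → #
    (11,3)@(23, 7): e=[-14,42,14] → ·
    (9,4)@(19, 9): e=[14,0,28] → #  [on edge]
    (10,4)@(21, 9): e=[-2,18,26] → ·
    (9,5)@(19, 11): e=[10,-6,38] → ·
  covered (5 px):
    · · · · · · · · · · · ·
    · · · · · · · · · · · ·
    · · · · · · · · · # # ·
    · · · · · · · · · # # ·
    · · · · · · · · · # · ·
    · · · · · · · · · · · ·
    · · · · · · · · · · · ·

Z-buffer (winner per pixel, '.' = empty):
  . . . . 2 2 2 . 0 0 . .
  . . . . 3 2 2 2 2 . . .
  . . . 3 3 3 2 0 1 4 4 .
  . . 3 3 3 3 0 1 1 4 4 .
  . 3 3 3 3 3 0 . . 4 . .
  3 3 3 3 3 3 3 . . . . .
  . . . . . . . . . . . .

Result: 2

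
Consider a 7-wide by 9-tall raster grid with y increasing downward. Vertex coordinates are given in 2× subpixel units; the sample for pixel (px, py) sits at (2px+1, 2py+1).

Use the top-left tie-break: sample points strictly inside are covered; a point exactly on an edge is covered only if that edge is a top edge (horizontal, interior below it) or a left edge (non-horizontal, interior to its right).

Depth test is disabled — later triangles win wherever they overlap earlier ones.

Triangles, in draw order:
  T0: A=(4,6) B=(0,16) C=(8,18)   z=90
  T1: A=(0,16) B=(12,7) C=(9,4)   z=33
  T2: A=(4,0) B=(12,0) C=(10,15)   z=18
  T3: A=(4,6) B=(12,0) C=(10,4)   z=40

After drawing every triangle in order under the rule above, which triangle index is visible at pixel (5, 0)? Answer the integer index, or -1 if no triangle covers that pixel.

T0:
  2·area = 88  (B↔C swapped to make it positive)
  edge (4, 6)→(8, 18): d=(4,12) right/bottom  bias=-1
  edge (8, 18)→(0, 16): d=(-8,-2) top-left  bias=+0
  edge (0, 16)→(4, 6): d=(4,-10) top-left  bias=+0
    (1,1)@(3, 3): e=[0,110,-22] → .  [on edge]
    (1,4)@(3, 9): e=[24,62,2] → X
    (2,4)@(5, 9): e=[0,66,22] → .  [on edge]
    (1,5)@(3, 11): e=[32,46,10] → X
    (2,5)@(5, 11): e=[8,50,30] → X
    (3,5)@(7, 11): e=[-16,54,50] → .
    (1,6)@(3, 13): e=[40,30,18] → X
    (3,6)@(7, 13): e=[-8,38,58] → .
    (0,7)@(1, 15): e=[72,10,6] → X
    (3,7)@(7, 15): e=[0,22,66] → .  [on edge]
    (0,8)@(1, 17): e=[80,-6,14] → .
    (1,8)@(3, 17): e=[56,-2,34] → .
  covered (10 px):
    . . . . . . .
    . . . . . . .
    . . . . . . .
    . . . . . . .
    . X . . . . .
    . X X . . . .
    . X X . . . .
    X X X . . . .
    . . X X . . .
T1:
  2·area = 63  (B↔C swapped to make it positive)
  edge (0, 16)→(9, 4): d=(9,-12) top-left  bias=+0
  edge (9, 4)→(12, 7): d=(3,3) right/bottom  bias=-1
  edge (12, 7)→(0, 16): d=(-12,9) right/bottom  bias=-1
    (4,2)@(9, 5): e=[9,3,51] → X
    (5,2)@(11, 5): e=[33,-3,33] → .
    (3,3)@(7, 7): e=[3,15,45] → X
    (5,3)@(11, 7): e=[51,3,9] → X
    (6,3)@(13, 7): e=[75,-3,-9] → .
    (3,4)@(7, 9): e=[21,21,21] → X
    (5,4)@(11, 9): e=[69,9,-15] → .
    (2,5)@(5, 11): e=[15,33,15] → X
    (3,5)@(7, 11): e=[39,27,-3] → .
    (4,5)@(9, 11): e=[63,21,-21] → .
    (1,6)@(3, 13): e=[9,45,9] → X
    (2,6)@(5, 13): e=[33,39,-9] → .
  covered (9 px):
    . . . . . . .
    . . . . . . .
    . . . . X . .
    . . . X X X .
    . . . X X . .
    . . X . . . .
    . X . . . . .
    X . . . . . .
    . . . . . . .
T2:
  2·area = 120
  edge (4, 0)→(12, 0): d=(8,0) top-left  bias=+0
  edge (12, 0)→(10, 15): d=(-2,15) right/bottom  bias=-1
  edge (10, 15)→(4, 0): d=(-6,-15) top-left  bias=+0
    (2,0)@(5, 1): e=[8,103,9] → X
    (3,0)@(7, 1): e=[8,73,39] → X
    (4,0)@(9, 1): e=[8,43,69] → X
    (5,0)@(11, 1): e=[8,13,99] → X
    (6,0)@(13, 1): e=[8,-17,129] → .
    (2,1)@(5, 3): e=[24,99,-3] → .
    (3,1)@(7, 3): e=[24,69,27] → X
    (6,1)@(13, 3): e=[24,-21,117] → .
    (3,2)@(7, 5): e=[40,65,15] → X
    (6,2)@(13, 5): e=[40,-25,105] → .
    (3,3)@(7, 7): e=[56,61,3] → X
    (6,3)@(13, 7): e=[56,-29,93] → .
  covered (15 px):
    . . X X X X .
    . . . X X X .
    . . . X X X .
    . . . X X X .
    . . . . X . .
    . . . . X . .
    . . . . . . .
    . . . . . . .
    . . . . . . .
T3:
  2·area = 20
  edge (4, 6)→(12, 0): d=(8,-6) top-left  bias=+0
  edge (12, 0)→(10, 4): d=(-2,4) right/bottom  bias=-1
  edge (10, 4)→(4, 6): d=(-6,2) right/bottom  bias=-1
    (5,0)@(11, 1): e=[2,2,16] → X
    (6,0)@(13, 1): e=[14,-6,12] → .
    (4,1)@(9, 3): e=[6,6,8] → X
    (5,1)@(11, 3): e=[18,-2,4] → .
    (6,1)@(13, 3): e=[30,-10,0] → .  [on edge]
    (3,2)@(7, 5): e=[10,10,0] → .  [on edge]
    (4,2)@(9, 5): e=[22,2,-4] → .
    (0,3)@(1, 7): e=[-10,30,0] → .  [on edge]
  covered (2 px):
    . . . . . X .
    . . . . X . .
    . . . . . . .
    . . . . . . .
    . . . . . . .
    . . . . . . .
    . . . . . . .
    . . . . . . .
    . . . . . . .

Z-buffer (winner per pixel, '.' = empty):
  . . 2 2 2 3 .
  . . . 2 3 2 .
  . . . 2 2 2 .
  . . . 2 2 2 .
  . 0 . 1 2 . .
  . 0 1 . 2 . .
  . 1 0 . . . .
  1 0 0 . . . .
  . . 0 0 . . .

Result: 3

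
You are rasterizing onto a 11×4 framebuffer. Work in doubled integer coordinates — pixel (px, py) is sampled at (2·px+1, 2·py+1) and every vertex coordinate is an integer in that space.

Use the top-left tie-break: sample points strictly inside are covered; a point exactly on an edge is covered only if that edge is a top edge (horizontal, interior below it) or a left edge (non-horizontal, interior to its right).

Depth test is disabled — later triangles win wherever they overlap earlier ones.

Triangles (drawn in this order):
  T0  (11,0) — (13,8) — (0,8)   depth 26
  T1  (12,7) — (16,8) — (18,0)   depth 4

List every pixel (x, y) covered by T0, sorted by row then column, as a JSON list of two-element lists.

T0:
  2·area = 104
  edge (11, 0)→(13, 8): d=(2,8) right/bottom  bias=-1
  edge (13, 8)→(0, 8): d=(-13,0) right/bottom  bias=-1
  edge (0, 8)→(11, 0): d=(11,-8) top-left  bias=+0
    (5,0)@(11, 1): e=[2,91,11] → X
    (6,0)@(13, 1): e=[-14,91,27] → .
    (3,1)@(7, 3): e=[38,65,1] → X
    (4,1)@(9, 3): e=[22,65,17] → X
    (6,1)@(13, 3): e=[-10,65,49] → .
    (2,2)@(5, 5): e=[58,39,7] → X
    (6,2)@(13, 5): e=[-6,39,71] → .
    (1,3)@(3, 7): e=[78,13,13] → X
    (6,3)@(13, 7): e=[-2,13,93] → .
  covered (13 px):
    . . . . . X . . . . .
    . . . X X X . . . . .
    . . X X X X . . . . .
    . X X X X X . . . . .
T1:
  2·area = 34  (B↔C swapped to make it positive)
  edge (12, 7)→(18, 0): d=(6,-7) top-left  bias=+0
  edge (18, 0)→(16, 8): d=(-2,8) right/bottom  bias=-1
  edge (16, 8)→(12, 7): d=(-4,-1) top-left  bias=+0
    (8,1)@(17, 3): e=[11,2,21] → X
    (9,1)@(19, 3): e=[25,-14,23] → .
    (7,2)@(15, 5): e=[9,14,11] → X
    (8,2)@(17, 5): e=[23,-2,13] → .
    (6,3)@(13, 7): e=[7,26,1] → X
    (8,3)@(17, 7): e=[35,-6,5] → .
  covered (4 px):
    . . . . . . . . . . .
    . . . . . . . . X . .
    . . . . . . . X . . .
    . . . . . . X X . . .

Result: [[5,0],[3,1],[4,1],[5,1],[2,2],[3,2],[4,2],[5,2],[1,3],[2,3],[3,3],[4,3],[5,3]]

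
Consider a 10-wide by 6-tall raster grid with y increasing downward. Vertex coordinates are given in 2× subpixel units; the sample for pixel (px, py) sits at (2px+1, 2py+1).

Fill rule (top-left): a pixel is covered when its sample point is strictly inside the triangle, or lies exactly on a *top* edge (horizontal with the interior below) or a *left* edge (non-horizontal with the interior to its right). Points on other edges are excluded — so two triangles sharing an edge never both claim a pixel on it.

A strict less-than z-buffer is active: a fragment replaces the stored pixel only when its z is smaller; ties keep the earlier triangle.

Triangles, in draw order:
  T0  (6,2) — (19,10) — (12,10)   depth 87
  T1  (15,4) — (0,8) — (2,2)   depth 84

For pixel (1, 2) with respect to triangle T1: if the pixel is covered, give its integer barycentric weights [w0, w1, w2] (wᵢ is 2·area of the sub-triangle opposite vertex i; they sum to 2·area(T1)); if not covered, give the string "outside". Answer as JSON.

T0:
  2·area = 56
  edge (6, 2)→(19, 10): d=(13,8) right/bottom  bias=-1
  edge (19, 10)→(12, 10): d=(-7,0) right/bottom  bias=-1
  edge (12, 10)→(6, 2): d=(-6,-8) top-left  bias=+0
    (3,1)@(7, 3): e=[5,49,2] → #
    (4,1)@(9, 3): e=[-11,49,18] → ·
    (3,2)@(7, 5): e=[31,35,-10] → ·
    (4,2)@(9, 5): e=[15,35,6] → #
    (5,2)@(11, 5): e=[-1,35,22] → ·
    (4,3)@(9, 7): e=[41,21,-6] → ·
    (5,3)@(11, 7): e=[25,21,10] → #
    (6,3)@(13, 7): e=[9,21,26] → #
    (7,3)@(15, 7): e=[-7,21,42] → ·
    (5,4)@(11, 9): e=[51,7,-2] → ·
    (6,4)@(13, 9): e=[35,7,14] → #
    (7,4)@(15, 9): e=[19,7,30] → #
  covered (7 px):
    · · · · · · · · · ·
    · · · # · · · · · ·
    · · · · # · · · · ·
    · · · · · # # · · ·
    · · · · · · # # # ·
    · · · · · · · · · ·
T1:
  2·area = 82
  edge (15, 4)→(0, 8): d=(-15,4) right/bottom  bias=-1
  edge (0, 8)→(2, 2): d=(2,-6) top-left  bias=+0
  edge (2, 2)→(15, 4): d=(13,2) right/bottom  bias=-1
    (1,1)@(3, 3): e=[63,8,11] → #
    (2,1)@(5, 3): e=[55,20,7] → #
    (3,1)@(7, 3): e=[47,32,3] → #
    (4,1)@(9, 3): e=[39,44,-1] → ·
    (0,2)@(1, 5): e=[41,0,41] → #  [on edge]
    (4,2)@(9, 5): e=[9,48,25] → #
    (5,2)@(11, 5): e=[1,60,21] → #
    (6,2)@(13, 5): e=[-7,72,17] → ·
    (0,3)@(1, 7): e=[11,4,67] → #
    (2,3)@(5, 7): e=[-5,28,59] → ·
    (3,3)@(7, 7): e=[-13,40,55] → ·
    (4,3)@(9, 7): e=[-21,52,51] → ·
  covered (11 px):
    · · · · · · · · · ·
    · # # # · · · · · ·
    # # # # # # · · · ·
    # # · · · · · · · ·
    · · · · · · · · · ·
    · · · · · · · · · ·

Answer: [12,37,33]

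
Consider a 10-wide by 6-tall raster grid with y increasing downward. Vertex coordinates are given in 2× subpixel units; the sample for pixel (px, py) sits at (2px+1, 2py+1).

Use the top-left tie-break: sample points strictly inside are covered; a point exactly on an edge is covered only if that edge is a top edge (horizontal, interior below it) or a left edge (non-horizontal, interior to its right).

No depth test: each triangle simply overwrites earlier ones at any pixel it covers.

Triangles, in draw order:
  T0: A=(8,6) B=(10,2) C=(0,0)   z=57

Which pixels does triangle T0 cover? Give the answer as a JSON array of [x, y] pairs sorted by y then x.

T0:
  2·area = 44  (B↔C swapped to make it positive)
  edge (8, 6)→(0, 0): d=(-8,-6) top-left  bias=+0
  edge (0, 0)→(10, 2): d=(10,2) right/bottom  bias=-1
  edge (10, 2)→(8, 6): d=(-2,4) right/bottom  bias=-1
    (1,0)@(3, 1): e=[10,4,30] → #
    (2,0)@(5, 1): e=[22,0,22] → ·  [on edge]
    (1,1)@(3, 3): e=[-6,24,26] → ·
    (2,1)@(5, 3): e=[6,20,18] → #
    (3,1)@(7, 3): e=[18,16,10] → #
    (4,1)@(9, 3): e=[30,12,2] → #
    (5,1)@(11, 3): e=[42,8,-6] → ·
    (7,1)@(15, 3): e=[66,0,-22] → ·  [on edge]
    (2,2)@(5, 5): e=[-10,40,14] → ·
    (3,2)@(7, 5): e=[2,36,6] → #
    (4,2)@(9, 5): e=[14,32,-2] → ·
    (3,3)@(7, 7): e=[-14,56,2] → ·
  covered (5 px):
    · # · · · · · · · ·
    · · # # # · · · · ·
    · · · # · · · · · ·
    · · · · · · · · · ·
    · · · · · · · · · ·
    · · · · · · · · · ·

Result: [[1,0],[2,1],[3,1],[4,1],[3,2]]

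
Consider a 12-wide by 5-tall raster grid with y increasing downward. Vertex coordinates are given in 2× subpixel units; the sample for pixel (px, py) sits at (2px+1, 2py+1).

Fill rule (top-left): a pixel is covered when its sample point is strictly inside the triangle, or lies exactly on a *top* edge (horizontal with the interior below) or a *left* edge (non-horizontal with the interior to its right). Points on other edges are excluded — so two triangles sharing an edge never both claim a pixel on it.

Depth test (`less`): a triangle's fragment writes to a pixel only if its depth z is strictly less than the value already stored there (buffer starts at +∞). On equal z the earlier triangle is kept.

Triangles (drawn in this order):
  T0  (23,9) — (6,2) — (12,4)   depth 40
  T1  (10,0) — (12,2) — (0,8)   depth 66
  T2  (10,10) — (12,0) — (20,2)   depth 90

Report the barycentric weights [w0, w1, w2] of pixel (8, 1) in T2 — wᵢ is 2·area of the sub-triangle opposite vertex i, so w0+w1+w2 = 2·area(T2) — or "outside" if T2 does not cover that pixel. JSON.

T0:
  2·area = 8
  edge (23, 9)→(6, 2): d=(-17,-7) top-left  bias=+0
  edge (6, 2)→(12, 4): d=(6,2) right/bottom  bias=-1
  edge (12, 4)→(23, 9): d=(11,5) right/bottom  bias=-1
    (1,0)@(3, 1): e=[-4,0,12] → ·  [on edge]
    (4,1)@(9, 3): e=[4,0,4] → ·  [on edge]
    (7,2)@(15, 5): e=[12,0,-4] → ·  [on edge]
    (10,3)@(21, 7): e=[20,0,-12] → ·  [on edge]
    (11,4)@(23, 9): e=[0,8,0] → ·  [on edge]
  covered (0 px):
    · · · · · · · · · · · ·
    · · · · · · · · · · · ·
    · · · · · · · · · · · ·
    · · · · · · · · · · · ·
    · · · · · · · · · · · ·
T1:
  2·area = 36
  edge (10, 0)→(12, 2): d=(2,2) right/bottom  bias=-1
  edge (12, 2)→(0, 8): d=(-12,6) right/bottom  bias=-1
  edge (0, 8)→(10, 0): d=(10,-8) top-left  bias=+0
    (4,0)@(9, 1): e=[4,30,2] → #
    (5,0)@(11, 1): e=[0,18,18] → ·  [on edge]
    (3,1)@(7, 3): e=[12,18,6] → #
    (5,1)@(11, 3): e=[4,-6,38] → ·
    (6,1)@(13, 3): e=[0,-18,54] → ·  [on edge]
    (2,2)@(5, 5): e=[20,6,10] → #
    (3,2)@(7, 5): e=[16,-6,26] → ·
    (4,2)@(9, 5): e=[12,-18,42] → ·
    (7,2)@(15, 5): e=[0,-54,90] → ·  [on edge]
    (2,3)@(5, 7): e=[24,-18,30] → ·
    (8,3)@(17, 7): e=[0,-90,126] → ·  [on edge]
    (9,4)@(19, 9): e=[0,-126,162] → ·  [on edge]
  covered (4 px):
    · · · · # · · · · · · ·
    · · · # # · · · · · · ·
    · · # · · · · · · · · ·
    · · · · · · · · · · · ·
    · · · · · · · · · · · ·
T2:
  2·area = 84
  edge (10, 10)→(12, 0): d=(2,-10) top-left  bias=+0
  edge (12, 0)→(20, 2): d=(8,2) right/bottom  bias=-1
  edge (20, 2)→(10, 10): d=(-10,8) right/bottom  bias=-1
    (6,0)@(13, 1): e=[12,6,66] → #
    (7,0)@(15, 1): e=[32,2,50] → #
    (8,0)@(17, 1): e=[52,-2,34] → ·
    (6,1)@(13, 3): e=[16,22,46] → #
    (8,1)@(17, 3): e=[56,14,14] → #
    (9,1)@(19, 3): e=[76,10,-2] → ·
    (5,2)@(11, 5): e=[0,42,42] → #  [on edge]
    (8,2)@(17, 5): e=[60,30,-6] → ·
    (5,3)@(11, 7): e=[4,58,22] → #
    (7,3)@(15, 7): e=[44,50,-10] → ·
    (5,4)@(11, 9): e=[8,74,2] → #
    (6,4)@(13, 9): e=[28,70,-14] → ·
  covered (11 px):
    · · · · · · # # · · · ·
    · · · · · · # # # · · ·
    · · · · · # # # · · · ·
    · · · · · # # · · · · ·
    · · · · · # · · · · · ·

Final: [14,14,56]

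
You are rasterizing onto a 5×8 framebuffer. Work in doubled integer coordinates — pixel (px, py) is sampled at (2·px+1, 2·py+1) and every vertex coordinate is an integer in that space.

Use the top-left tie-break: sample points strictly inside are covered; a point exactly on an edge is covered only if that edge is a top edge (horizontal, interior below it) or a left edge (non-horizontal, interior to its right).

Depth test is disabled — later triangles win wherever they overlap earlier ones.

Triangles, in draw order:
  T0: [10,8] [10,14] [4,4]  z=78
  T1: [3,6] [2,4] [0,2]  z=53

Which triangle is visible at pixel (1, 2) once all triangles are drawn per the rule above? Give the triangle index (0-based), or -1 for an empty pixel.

T0:
  2·area = 36
  edge (10, 8)→(10, 14): d=(0,6) right/bottom  bias=-1
  edge (10, 14)→(4, 4): d=(-6,-10) top-left  bias=+0
  edge (4, 4)→(10, 8): d=(6,4) right/bottom  bias=-1
    (2,2)@(5, 5): e=[30,4,2] → #
    (3,2)@(7, 5): e=[18,24,-6] → ·
    (2,3)@(5, 7): e=[30,-8,14] → ·
    (3,3)@(7, 7): e=[18,12,6] → #
    (4,3)@(9, 7): e=[6,32,-2] → ·
    (3,4)@(7, 9): e=[18,0,18] → #  [on edge]
    (4,4)@(9, 9): e=[6,20,10] → #
    (3,5)@(7, 11): e=[18,-12,30] → ·
    (4,5)@(9, 11): e=[6,8,22] → #
    (4,6)@(9, 13): e=[6,-4,34] → ·
  covered (5 px):
    · · · · ·
    · · · · ·
    · · # · ·
    · · · # ·
    · · · # #
    · · · · #
    · · · · ·
    · · · · ·
T1:
  2·area = 2  (B↔C swapped to make it positive)
  edge (3, 6)→(0, 2): d=(-3,-4) top-left  bias=+0
  edge (0, 2)→(2, 4): d=(2,2) right/bottom  bias=-1
  edge (2, 4)→(3, 6): d=(1,2) right/bottom  bias=-1
    (0,1)@(1, 3): e=[1,0,1] → ·  [on edge]
    (1,2)@(3, 5): e=[3,0,-1] → ·  [on edge]
    (2,3)@(5, 7): e=[5,0,-3] → ·  [on edge]
    (3,4)@(7, 9): e=[7,0,-5] → ·  [on edge]
    (4,5)@(9, 11): e=[9,0,-7] → ·  [on edge]
  covered (0 px):
    · · · · ·
    · · · · ·
    · · · · ·
    · · · · ·
    · · · · ·
    · · · · ·
    · · · · ·
    · · · · ·

Z-buffer (winner per pixel, '.' = empty):
  . . . . .
  . . . . .
  . . 0 . .
  . . . 0 .
  . . . 0 0
  . . . . 0
  . . . . .
  . . . . .

Answer: -1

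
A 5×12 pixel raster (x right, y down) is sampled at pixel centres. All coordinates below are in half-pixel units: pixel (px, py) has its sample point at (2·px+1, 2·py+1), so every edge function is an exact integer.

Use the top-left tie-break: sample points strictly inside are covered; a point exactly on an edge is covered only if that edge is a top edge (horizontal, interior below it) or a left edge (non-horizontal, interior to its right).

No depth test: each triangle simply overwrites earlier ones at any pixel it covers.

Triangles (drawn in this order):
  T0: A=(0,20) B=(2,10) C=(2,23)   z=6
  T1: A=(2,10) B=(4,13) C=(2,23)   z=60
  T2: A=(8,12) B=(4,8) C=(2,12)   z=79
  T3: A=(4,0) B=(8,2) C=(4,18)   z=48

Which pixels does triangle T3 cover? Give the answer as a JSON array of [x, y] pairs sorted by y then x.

T0:
  2·area = 26
  edge (0, 20)→(2, 10): d=(2,-10) top-left  bias=+0
  edge (2, 10)→(2, 23): d=(0,13) right/bottom  bias=-1
  edge (2, 23)→(0, 20): d=(-2,-3) top-left  bias=+0
    (1,2)@(3, 5): e=[0,-13,39] → .  [on edge]
    (0,7)@(1, 15): e=[0,13,13] → X  [on edge]
    (1,7)@(3, 15): e=[20,-13,19] → .
    (0,8)@(1, 17): e=[4,13,9] → X
    (1,8)@(3, 17): e=[24,-13,15] → .
    (0,9)@(1, 19): e=[8,13,5] → X
    (1,9)@(3, 19): e=[28,-13,11] → .
    (0,10)@(1, 21): e=[12,13,1] → X
    (1,10)@(3, 21): e=[32,-13,7] → .
    (0,11)@(1, 23): e=[16,13,-3] → .
  covered (4 px):
    . . . . .
    . . . . .
    . . . . .
    . . . . .
    . . . . .
    . . . . .
    . . . . .
    X . . . .
    X . . . .
    X . . . .
    X . . . .
    . . . . .
T1:
  2·area = 26
  edge (2, 10)→(4, 13): d=(2,3) right/bottom  bias=-1
  edge (4, 13)→(2, 23): d=(-2,10) right/bottom  bias=-1
  edge (2, 23)→(2, 10): d=(0,-13) top-left  bias=+0
    (1,6)@(3, 13): e=[3,10,13] → X
    (2,6)@(5, 13): e=[-3,-10,39] → .
    (1,7)@(3, 15): e=[7,6,13] → X
    (2,7)@(5, 15): e=[1,-14,39] → .
    (1,8)@(3, 17): e=[11,2,13] → X
    (2,8)@(5, 17): e=[5,-18,39] → .
    (1,9)@(3, 19): e=[15,-2,13] → .
  covered (3 px):
    . . . . .
    . . . . .
    . . . . .
    . . . . .
    . . . . .
    . . . . .
    . X . . .
    . X . . .
    . X . . .
    . . . . .
    . . . . .
    . . . . .
T2:
  2·area = 24  (B↔C swapped to make it positive)
  edge (8, 12)→(2, 12): d=(-6,0) right/bottom  bias=-1
  edge (2, 12)→(4, 8): d=(2,-4) top-left  bias=+0
  edge (4, 8)→(8, 12): d=(4,4) right/bottom  bias=-1
    (0,2)@(1, 5): e=[42,-18,0] → .  [on edge]
    (1,3)@(3, 7): e=[30,-6,0] → .  [on edge]
    (2,4)@(5, 9): e=[18,6,0] → .  [on edge]
    (1,5)@(3, 11): e=[6,2,16] → X
    (2,5)@(5, 11): e=[6,10,8] → X
    (3,5)@(7, 11): e=[6,18,0] → .  [on edge]
    (1,6)@(3, 13): e=[-6,6,24] → .
    (2,6)@(5, 13): e=[-6,14,16] → .
    (4,6)@(9, 13): e=[-6,30,0] → .  [on edge]
  covered (2 px):
    . . . . .
    . . . . .
    . . . . .
    . . . . .
    . . . . .
    . X X . .
    . . . . .
    . . . . .
    . . . . .
    . . . . .
    . . . . .
    . . . . .
T3:
  2·area = 72
  edge (4, 0)→(8, 2): d=(4,2) right/bottom  bias=-1
  edge (8, 2)→(4, 18): d=(-4,16) right/bottom  bias=-1
  edge (4, 18)→(4, 0): d=(0,-18) top-left  bias=+0
    (2,0)@(5, 1): e=[2,52,18] → X
    (3,0)@(7, 1): e=[-2,20,54] → .
    (2,1)@(5, 3): e=[10,44,18] → X
    (3,1)@(7, 3): e=[6,12,54] → X
    (4,1)@(9, 3): e=[2,-20,90] → .
    (2,2)@(5, 5): e=[18,36,18] → X
    (4,2)@(9, 5): e=[10,-28,90] → .
    (2,3)@(5, 7): e=[26,28,18] → X
    (3,3)@(7, 7): e=[22,-4,54] → .
    (2,4)@(5, 9): e=[34,20,18] → X
    (3,4)@(7, 9): e=[30,-12,54] → .
    (2,5)@(5, 11): e=[42,12,18] → X
  covered (9 px):
    . . X . .
    . . X X .
    . . X X .
    . . X . .
    . . X . .
    . . X . .
    . . X . .
    . . . . .
    . . . . .
    . . . . .
    . . . . .
    . . . . .

Answer: [[2,0],[2,1],[3,1],[2,2],[3,2],[2,3],[2,4],[2,5],[2,6]]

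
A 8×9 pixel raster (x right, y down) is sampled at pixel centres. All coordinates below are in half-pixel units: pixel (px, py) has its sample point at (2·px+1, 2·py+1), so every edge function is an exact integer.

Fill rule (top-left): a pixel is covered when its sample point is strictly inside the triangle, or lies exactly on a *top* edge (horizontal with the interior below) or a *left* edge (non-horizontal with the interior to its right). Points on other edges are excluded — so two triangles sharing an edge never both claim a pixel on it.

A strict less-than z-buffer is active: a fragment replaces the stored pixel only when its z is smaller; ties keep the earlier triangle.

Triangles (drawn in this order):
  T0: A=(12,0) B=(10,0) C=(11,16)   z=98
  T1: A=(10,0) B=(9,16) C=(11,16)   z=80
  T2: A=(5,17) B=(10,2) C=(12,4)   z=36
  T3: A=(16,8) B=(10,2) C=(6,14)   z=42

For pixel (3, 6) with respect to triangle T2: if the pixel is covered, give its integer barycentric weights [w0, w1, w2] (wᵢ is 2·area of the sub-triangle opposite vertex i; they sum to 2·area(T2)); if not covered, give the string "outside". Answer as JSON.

T0:
  2·area = 32  (B↔C swapped to make it positive)
  edge (12, 0)→(11, 16): d=(-1,16) right/bottom  bias=-1
  edge (11, 16)→(10, 0): d=(-1,-16) top-left  bias=+0
  edge (10, 0)→(12, 0): d=(2,0) top-left  bias=+0
    (5,0)@(11, 1): e=[15,15,2] → X
    (6,0)@(13, 1): e=[-17,47,2] → .
    (5,1)@(11, 3): e=[13,13,6] → X
    (6,1)@(13, 3): e=[-19,45,6] → .
    (5,2)@(11, 5): e=[11,11,10] → X
    (6,2)@(13, 5): e=[-21,43,10] → .
    (5,3)@(11, 7): e=[9,9,14] → X
    (6,3)@(13, 7): e=[-23,41,14] → .
    (5,4)@(11, 9): e=[7,7,18] → X
    (6,4)@(13, 9): e=[-25,39,18] → .
    (5,5)@(11, 11): e=[5,5,22] → X
    (6,5)@(13, 11): e=[-27,37,22] → .
  covered (8 px):
    . . . . . X . .
    . . . . . X . .
    . . . . . X . .
    . . . . . X . .
    . . . . . X . .
    . . . . . X . .
    . . . . . X . .
    . . . . . X . .
    . . . . . . . .
T1:
  2·area = 32  (B↔C swapped to make it positive)
  edge (10, 0)→(11, 16): d=(1,16) right/bottom  bias=-1
  edge (11, 16)→(9, 16): d=(-2,0) right/bottom  bias=-1
  edge (9, 16)→(10, 0): d=(1,-16) top-left  bias=+0
  covered (0 px):
    . . . . . . . .
    . . . . . . . .
    . . . . . . . .
    . . . . . . . .
    . . . . . . . .
    . . . . . . . .
    . . . . . . . .
    . . . . . . . .
    . . . . . . . .
T2:
  2·area = 40
  edge (5, 17)→(10, 2): d=(5,-15) top-left  bias=+0
  edge (10, 2)→(12, 4): d=(2,2) right/bottom  bias=-1
  edge (12, 4)→(5, 17): d=(-7,13) right/bottom  bias=-1
    (4,0)@(9, 1): e=[-20,0,60] → .  [on edge]
    (5,1)@(11, 3): e=[20,0,20] → .  [on edge]
    (4,2)@(9, 5): e=[0,8,32] → X  [on edge]
    (5,2)@(11, 5): e=[30,4,6] → X
    (6,2)@(13, 5): e=[60,0,-20] → .  [on edge]
    (4,3)@(9, 7): e=[10,12,18] → X
    (5,3)@(11, 7): e=[40,8,-8] → .
    (7,3)@(15, 7): e=[100,0,-60] → .  [on edge]
    (4,4)@(9, 9): e=[20,16,4] → X
    (5,4)@(11, 9): e=[50,12,-22] → .
    (3,5)@(7, 11): e=[0,24,16] → X  [on edge]
    (4,5)@(9, 11): e=[30,20,-10] → .
    (2,8)@(5, 17): e=[0,40,0] → .  [on edge]
  covered (6 px):
    . . . . . . . .
    . . . . . . . .
    . . . . X X . .
    . . . . X . . .
    . . . . X . . .
    . . . X . . . .
    . . . X . . . .
    . . . . . . . .
    . . . . . . . .
T3:
  2·area = 96  (B↔C swapped to make it positive)
  edge (16, 8)→(6, 14): d=(-10,6) right/bottom  bias=-1
  edge (6, 14)→(10, 2): d=(4,-12) top-left  bias=+0
  edge (10, 2)→(16, 8): d=(6,6) right/bottom  bias=-1
    (4,0)@(9, 1): e=[112,-16,0] → .  [on edge]
    (5,1)@(11, 3): e=[80,16,0] → .  [on edge]
    (4,2)@(9, 5): e=[72,0,24] → X  [on edge]
    (5,2)@(11, 5): e=[60,24,12] → X
    (6,2)@(13, 5): e=[48,48,0] → .  [on edge]
    (4,3)@(9, 7): e=[52,8,36] → X
    (6,3)@(13, 7): e=[28,56,12] → X
    (7,3)@(15, 7): e=[16,80,0] → .  [on edge]
    (4,4)@(9, 9): e=[32,16,48] → X
    (7,4)@(15, 9): e=[-4,88,12] → .
    (3,5)@(7, 11): e=[24,0,72] → X  [on edge]
    (5,5)@(11, 11): e=[0,48,48] → .  [on edge]
    (0,8)@(1, 17): e=[0,-48,144] → .  [on edge]
    (2,8)@(5, 17): e=[-24,0,120] → .  [on edge]
  covered (11 px):
    . . . . . . . .
    . . . . . . . .
    . . . . X X . .
    . . . . X X X .
    . . . . X X X .
    . . . X X . . .
    . . . X . . . .
    . . . . . . . .
    . . . . . . . .

Answer: [28,2,10]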